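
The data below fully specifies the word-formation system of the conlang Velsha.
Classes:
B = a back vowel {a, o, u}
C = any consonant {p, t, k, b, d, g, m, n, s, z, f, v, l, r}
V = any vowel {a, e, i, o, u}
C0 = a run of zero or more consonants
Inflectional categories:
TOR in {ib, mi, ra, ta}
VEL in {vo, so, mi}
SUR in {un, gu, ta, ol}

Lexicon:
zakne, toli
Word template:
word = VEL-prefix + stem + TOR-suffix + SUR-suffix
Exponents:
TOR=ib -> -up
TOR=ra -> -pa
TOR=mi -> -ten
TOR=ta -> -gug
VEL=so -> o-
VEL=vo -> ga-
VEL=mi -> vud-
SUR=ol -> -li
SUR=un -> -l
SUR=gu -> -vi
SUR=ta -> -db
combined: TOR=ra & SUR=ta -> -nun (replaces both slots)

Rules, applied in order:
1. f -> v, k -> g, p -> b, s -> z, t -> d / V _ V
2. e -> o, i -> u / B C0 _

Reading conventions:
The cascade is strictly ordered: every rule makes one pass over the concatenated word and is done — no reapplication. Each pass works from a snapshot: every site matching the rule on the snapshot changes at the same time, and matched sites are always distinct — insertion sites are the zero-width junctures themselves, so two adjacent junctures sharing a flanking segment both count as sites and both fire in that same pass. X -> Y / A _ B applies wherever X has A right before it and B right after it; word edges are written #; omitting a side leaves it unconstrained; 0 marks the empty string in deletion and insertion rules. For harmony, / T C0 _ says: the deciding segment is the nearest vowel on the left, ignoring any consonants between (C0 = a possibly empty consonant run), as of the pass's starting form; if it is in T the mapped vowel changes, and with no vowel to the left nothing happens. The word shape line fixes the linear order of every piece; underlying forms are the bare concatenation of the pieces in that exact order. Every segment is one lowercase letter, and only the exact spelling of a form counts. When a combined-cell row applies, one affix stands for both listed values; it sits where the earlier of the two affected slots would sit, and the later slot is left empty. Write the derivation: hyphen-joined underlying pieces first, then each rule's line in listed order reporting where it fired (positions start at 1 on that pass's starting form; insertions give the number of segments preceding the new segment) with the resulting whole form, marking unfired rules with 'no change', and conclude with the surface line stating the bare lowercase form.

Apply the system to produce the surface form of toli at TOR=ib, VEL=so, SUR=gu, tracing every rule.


underlying: o-toli-up-vi
1. f -> v, k -> g, p -> b, s -> z, t -> d / V _ V: fires at position(s) 2: odoliupvi
2. e -> o, i -> u / B C0 _: fires at position(s) 5, 9: odoluupvu
surface: odoluupvu


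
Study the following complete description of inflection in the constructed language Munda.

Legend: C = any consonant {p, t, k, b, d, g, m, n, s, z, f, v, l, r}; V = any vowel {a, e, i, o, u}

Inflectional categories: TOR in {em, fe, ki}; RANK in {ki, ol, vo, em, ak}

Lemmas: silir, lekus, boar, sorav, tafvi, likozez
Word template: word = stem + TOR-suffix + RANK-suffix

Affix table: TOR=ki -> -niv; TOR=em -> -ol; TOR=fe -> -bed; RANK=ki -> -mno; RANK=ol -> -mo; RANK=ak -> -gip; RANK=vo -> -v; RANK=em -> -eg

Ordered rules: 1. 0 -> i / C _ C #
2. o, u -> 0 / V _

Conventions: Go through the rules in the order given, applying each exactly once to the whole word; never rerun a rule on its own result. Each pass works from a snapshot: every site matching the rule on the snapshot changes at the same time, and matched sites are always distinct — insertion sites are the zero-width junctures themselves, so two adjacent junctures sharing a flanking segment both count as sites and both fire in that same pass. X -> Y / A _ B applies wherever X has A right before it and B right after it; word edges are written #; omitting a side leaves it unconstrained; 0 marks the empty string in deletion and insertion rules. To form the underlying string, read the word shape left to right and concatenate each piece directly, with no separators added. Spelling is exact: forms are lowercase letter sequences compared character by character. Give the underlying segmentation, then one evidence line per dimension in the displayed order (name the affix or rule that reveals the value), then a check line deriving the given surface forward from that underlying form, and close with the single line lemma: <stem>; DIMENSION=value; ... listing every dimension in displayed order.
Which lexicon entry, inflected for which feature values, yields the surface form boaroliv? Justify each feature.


underlying: boar-ol-v
TOR=em - signalled by the affix -ol
RANK=vo - signalled by the affix -v
check: boarolv -> boaroliv -> boaroliv
lemma: boar; TOR=em; RANK=vo


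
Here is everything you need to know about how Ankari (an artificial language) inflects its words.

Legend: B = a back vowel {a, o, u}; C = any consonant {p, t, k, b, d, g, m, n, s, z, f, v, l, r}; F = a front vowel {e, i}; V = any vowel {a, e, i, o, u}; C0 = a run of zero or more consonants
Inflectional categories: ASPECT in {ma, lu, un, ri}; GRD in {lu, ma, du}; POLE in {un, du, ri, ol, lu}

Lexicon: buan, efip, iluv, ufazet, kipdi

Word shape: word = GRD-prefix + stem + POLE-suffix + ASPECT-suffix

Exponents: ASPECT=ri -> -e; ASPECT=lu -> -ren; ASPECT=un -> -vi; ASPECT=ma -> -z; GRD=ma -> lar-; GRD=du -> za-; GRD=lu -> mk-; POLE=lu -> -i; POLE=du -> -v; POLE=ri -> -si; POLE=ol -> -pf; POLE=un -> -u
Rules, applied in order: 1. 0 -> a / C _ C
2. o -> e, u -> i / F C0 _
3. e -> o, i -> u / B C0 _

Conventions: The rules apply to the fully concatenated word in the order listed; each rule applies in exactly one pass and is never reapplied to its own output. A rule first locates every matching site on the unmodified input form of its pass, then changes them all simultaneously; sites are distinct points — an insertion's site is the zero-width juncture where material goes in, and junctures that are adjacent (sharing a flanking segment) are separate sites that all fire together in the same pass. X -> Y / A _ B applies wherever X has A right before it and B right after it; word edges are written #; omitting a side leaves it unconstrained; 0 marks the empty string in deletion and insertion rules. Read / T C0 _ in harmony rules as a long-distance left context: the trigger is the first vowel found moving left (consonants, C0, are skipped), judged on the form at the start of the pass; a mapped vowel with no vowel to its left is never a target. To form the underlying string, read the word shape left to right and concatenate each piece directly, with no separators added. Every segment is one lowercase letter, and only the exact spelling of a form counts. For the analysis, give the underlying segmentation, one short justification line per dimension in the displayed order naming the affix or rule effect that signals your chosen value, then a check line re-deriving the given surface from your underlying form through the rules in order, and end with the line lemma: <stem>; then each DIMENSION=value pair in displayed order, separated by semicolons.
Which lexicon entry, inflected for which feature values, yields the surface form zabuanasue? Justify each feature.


underlying: za-buan-si-e
ASPECT=ri - signalled by the affix -e
GRD=du - signalled by the affix za-
POLE=ri - signalled by the affix -si
check: zabuansie -> zabuanasie -> zabuanasie -> zabuanasue
lemma: buan; ASPECT=ri; GRD=du; POLE=ri


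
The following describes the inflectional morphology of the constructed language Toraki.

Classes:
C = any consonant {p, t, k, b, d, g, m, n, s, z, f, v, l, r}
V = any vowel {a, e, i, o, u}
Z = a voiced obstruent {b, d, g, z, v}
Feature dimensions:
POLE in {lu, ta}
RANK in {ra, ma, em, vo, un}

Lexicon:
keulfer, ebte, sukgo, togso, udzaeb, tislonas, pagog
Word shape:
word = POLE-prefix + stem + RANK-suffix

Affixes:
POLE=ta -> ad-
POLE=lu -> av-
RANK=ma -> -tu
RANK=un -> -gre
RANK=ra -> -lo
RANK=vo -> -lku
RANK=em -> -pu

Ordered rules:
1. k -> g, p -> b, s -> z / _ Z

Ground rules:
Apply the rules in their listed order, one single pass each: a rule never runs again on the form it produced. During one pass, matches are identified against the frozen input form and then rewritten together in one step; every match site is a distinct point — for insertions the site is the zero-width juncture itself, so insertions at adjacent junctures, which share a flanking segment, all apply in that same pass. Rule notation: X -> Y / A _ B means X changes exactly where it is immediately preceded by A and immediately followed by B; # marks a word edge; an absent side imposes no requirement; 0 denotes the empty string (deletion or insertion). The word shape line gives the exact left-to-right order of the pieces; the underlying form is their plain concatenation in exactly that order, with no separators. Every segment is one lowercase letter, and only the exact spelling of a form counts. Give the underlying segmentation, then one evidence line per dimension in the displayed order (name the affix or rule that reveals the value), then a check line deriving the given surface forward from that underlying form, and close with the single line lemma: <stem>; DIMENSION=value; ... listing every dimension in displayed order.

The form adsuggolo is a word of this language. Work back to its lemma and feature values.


underlying: ad-sukgo-lo
POLE=ta - signalled by the affix ad-
RANK=ra - signalled by the affix -lo
check: adsukgolo -> adsuggolo
lemma: sukgo; POLE=ta; RANK=ra


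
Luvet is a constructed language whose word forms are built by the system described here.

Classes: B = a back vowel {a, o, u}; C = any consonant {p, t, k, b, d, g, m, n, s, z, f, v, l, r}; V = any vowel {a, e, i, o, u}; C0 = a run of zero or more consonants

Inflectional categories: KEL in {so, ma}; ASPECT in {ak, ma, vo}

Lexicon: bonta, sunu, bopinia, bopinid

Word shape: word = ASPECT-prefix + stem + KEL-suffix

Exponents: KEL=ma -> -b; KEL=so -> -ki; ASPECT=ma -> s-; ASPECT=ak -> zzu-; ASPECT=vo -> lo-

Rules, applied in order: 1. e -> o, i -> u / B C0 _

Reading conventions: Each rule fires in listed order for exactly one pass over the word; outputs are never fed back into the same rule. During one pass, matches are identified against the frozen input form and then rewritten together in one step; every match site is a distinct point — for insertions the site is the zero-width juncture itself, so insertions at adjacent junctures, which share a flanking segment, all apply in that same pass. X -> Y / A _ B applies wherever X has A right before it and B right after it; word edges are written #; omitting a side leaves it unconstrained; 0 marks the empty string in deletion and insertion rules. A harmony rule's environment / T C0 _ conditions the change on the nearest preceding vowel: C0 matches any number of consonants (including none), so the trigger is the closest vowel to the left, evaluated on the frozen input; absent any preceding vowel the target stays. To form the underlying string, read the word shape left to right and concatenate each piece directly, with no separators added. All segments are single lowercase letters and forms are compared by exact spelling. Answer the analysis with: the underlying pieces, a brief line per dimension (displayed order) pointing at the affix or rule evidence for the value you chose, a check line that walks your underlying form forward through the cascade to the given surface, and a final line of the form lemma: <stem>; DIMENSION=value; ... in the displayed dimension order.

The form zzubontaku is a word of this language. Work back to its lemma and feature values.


underlying: zzu-bonta-ki
KEL=so - signalled by the affix -ki
ASPECT=ak - signalled by the affix zzu-
check: zzubontaki -> zzubontaku
lemma: bonta; KEL=so; ASPECT=ak


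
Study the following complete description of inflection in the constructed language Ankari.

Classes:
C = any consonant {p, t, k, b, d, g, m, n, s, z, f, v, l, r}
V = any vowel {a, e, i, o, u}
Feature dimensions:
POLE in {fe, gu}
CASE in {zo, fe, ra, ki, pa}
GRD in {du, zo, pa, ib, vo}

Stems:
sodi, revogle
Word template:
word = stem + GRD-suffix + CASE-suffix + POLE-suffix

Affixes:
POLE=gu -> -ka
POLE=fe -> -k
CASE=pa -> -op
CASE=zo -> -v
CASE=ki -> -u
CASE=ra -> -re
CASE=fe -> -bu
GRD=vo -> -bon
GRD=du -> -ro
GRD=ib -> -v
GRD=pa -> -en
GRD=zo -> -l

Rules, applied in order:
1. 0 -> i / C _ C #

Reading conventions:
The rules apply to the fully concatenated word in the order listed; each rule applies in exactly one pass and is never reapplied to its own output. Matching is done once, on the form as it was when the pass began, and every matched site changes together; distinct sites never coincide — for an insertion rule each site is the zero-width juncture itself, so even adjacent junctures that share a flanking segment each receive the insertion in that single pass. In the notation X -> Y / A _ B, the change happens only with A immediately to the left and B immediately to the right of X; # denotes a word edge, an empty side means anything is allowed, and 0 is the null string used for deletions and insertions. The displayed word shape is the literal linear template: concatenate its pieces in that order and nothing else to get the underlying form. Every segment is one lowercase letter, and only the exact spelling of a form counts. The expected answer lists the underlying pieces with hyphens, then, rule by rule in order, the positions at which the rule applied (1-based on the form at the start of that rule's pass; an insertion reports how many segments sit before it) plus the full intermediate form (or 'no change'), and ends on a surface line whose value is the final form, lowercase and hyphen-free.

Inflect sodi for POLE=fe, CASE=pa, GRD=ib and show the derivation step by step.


underlying: sodi-v-op-k
1. 0 -> i / C _ C #: inserts after position(s) 7: sodivopik
surface: sodivopik


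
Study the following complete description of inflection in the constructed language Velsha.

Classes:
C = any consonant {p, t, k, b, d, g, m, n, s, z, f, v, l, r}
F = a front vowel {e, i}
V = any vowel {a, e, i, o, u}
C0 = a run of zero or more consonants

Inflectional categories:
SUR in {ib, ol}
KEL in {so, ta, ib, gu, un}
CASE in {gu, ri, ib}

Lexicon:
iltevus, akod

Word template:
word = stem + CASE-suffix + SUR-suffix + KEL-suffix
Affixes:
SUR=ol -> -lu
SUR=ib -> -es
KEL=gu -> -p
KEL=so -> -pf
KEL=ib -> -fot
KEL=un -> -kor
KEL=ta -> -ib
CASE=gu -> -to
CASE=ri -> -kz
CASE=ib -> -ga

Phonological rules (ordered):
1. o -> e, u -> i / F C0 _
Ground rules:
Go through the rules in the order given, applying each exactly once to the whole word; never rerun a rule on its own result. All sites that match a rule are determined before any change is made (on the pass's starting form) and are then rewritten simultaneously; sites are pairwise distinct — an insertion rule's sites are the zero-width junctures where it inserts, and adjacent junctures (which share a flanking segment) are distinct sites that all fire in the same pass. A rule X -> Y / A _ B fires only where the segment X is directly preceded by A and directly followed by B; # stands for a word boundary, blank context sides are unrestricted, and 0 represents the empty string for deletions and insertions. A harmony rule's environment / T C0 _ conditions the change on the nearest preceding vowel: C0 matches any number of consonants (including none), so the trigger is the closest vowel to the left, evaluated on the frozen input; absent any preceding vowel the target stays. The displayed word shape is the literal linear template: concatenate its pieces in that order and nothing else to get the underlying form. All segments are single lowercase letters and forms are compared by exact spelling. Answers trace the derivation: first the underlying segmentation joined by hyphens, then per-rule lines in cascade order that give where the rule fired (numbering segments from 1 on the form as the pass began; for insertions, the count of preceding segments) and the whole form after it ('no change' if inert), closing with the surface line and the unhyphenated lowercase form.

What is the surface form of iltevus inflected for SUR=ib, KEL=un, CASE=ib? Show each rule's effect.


underlying: iltevus-ga-es-kor
1. o -> e, u -> i / F C0 _: fires at position(s) 6, 13: iltevisgaesker
surface: iltevisgaesker


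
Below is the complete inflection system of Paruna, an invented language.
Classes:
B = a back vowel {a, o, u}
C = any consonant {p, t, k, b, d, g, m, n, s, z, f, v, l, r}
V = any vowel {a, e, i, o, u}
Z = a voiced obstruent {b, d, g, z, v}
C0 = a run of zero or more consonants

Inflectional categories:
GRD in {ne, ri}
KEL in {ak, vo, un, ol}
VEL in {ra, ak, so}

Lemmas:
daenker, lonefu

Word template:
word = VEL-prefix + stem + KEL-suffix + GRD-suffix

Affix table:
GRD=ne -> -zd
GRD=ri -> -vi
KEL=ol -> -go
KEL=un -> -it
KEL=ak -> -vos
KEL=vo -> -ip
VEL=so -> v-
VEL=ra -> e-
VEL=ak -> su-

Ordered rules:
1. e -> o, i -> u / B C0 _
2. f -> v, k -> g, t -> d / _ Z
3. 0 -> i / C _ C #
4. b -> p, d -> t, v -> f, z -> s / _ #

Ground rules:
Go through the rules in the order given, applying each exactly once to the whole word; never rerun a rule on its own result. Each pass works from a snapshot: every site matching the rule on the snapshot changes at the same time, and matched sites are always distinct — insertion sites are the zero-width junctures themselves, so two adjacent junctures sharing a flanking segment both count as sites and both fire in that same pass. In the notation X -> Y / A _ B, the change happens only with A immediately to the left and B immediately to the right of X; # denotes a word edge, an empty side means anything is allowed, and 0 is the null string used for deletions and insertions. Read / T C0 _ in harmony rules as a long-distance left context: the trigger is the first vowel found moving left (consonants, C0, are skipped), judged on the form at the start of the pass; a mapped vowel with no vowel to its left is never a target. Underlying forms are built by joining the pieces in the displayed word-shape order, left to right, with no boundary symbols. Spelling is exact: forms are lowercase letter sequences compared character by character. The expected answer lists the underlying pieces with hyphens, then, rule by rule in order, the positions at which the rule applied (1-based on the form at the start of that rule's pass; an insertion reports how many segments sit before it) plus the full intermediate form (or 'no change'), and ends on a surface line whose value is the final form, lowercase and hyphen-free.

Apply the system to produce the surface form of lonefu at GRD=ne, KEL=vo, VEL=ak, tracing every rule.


underlying: su-lonefu-ip-zd
1. e -> o, i -> u / B C0 _: fires at position(s) 6, 9: sulonofuupzd
2. f -> v, k -> g, t -> d / _ Z: no change
3. 0 -> i / C _ C #: inserts after position(s) 11: sulonofuupzid
4. b -> p, d -> t, v -> f, z -> s / _ #: fires at position(s) 13: sulonofuupzit
surface: sulonofuupzit


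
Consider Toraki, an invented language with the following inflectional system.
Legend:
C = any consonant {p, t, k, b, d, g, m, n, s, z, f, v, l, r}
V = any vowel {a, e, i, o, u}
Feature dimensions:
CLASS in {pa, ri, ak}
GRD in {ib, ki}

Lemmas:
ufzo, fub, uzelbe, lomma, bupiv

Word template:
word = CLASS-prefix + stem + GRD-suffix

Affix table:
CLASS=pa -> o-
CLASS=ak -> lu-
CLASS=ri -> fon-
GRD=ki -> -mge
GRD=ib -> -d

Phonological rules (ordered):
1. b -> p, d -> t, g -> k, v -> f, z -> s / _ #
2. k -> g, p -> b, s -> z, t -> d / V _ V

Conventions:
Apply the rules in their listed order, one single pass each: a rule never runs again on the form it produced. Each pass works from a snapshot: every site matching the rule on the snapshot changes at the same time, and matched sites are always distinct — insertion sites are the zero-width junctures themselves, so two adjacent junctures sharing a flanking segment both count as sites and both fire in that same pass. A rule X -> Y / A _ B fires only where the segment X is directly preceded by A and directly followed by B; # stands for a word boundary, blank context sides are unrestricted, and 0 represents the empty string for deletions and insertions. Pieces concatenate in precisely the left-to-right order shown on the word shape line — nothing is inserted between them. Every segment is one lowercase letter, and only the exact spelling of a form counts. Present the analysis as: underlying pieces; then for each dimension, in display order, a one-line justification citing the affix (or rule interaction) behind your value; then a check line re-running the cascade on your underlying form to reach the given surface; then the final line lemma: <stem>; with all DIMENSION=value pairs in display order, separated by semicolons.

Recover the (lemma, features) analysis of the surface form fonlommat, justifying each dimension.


underlying: fon-lomma-d
CLASS=ri - signalled by the affix fon-
GRD=ib - signalled by the affix -d
check: fonlommad -> fonlommat -> fonlommat
lemma: lomma; CLASS=ri; GRD=ib


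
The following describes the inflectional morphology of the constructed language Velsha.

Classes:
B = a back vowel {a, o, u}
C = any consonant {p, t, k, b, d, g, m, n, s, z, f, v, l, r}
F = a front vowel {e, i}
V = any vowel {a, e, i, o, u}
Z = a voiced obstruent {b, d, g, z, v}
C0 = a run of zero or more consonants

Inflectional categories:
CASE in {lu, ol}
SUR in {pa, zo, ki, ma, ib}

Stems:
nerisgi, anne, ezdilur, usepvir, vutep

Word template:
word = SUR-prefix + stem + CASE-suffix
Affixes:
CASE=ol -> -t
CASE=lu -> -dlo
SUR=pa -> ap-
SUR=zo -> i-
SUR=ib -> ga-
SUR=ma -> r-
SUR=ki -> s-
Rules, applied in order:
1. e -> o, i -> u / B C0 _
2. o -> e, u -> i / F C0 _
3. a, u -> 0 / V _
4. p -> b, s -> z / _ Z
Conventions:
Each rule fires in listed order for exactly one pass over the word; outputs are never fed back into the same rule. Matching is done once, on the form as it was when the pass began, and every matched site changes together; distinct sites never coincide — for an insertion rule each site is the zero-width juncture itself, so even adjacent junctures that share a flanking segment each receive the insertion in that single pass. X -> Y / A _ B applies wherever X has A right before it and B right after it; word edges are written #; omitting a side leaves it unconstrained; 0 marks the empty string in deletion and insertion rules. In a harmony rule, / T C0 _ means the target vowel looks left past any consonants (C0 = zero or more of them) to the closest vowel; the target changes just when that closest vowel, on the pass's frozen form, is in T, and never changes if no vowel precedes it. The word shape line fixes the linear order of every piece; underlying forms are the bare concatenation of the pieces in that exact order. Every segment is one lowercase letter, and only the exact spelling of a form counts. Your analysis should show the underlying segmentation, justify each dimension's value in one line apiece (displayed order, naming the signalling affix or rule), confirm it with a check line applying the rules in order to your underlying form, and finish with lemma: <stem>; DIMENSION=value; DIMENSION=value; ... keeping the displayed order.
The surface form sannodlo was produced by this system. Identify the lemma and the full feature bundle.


underlying: s-anne-dlo
CASE=lu - signalled by the affix -dlo
SUR=ki - signalled by the affix s-
check: sannedlo -> sannodlo -> sannodlo -> sannodlo -> sannodlo
lemma: anne; CASE=lu; SUR=ki


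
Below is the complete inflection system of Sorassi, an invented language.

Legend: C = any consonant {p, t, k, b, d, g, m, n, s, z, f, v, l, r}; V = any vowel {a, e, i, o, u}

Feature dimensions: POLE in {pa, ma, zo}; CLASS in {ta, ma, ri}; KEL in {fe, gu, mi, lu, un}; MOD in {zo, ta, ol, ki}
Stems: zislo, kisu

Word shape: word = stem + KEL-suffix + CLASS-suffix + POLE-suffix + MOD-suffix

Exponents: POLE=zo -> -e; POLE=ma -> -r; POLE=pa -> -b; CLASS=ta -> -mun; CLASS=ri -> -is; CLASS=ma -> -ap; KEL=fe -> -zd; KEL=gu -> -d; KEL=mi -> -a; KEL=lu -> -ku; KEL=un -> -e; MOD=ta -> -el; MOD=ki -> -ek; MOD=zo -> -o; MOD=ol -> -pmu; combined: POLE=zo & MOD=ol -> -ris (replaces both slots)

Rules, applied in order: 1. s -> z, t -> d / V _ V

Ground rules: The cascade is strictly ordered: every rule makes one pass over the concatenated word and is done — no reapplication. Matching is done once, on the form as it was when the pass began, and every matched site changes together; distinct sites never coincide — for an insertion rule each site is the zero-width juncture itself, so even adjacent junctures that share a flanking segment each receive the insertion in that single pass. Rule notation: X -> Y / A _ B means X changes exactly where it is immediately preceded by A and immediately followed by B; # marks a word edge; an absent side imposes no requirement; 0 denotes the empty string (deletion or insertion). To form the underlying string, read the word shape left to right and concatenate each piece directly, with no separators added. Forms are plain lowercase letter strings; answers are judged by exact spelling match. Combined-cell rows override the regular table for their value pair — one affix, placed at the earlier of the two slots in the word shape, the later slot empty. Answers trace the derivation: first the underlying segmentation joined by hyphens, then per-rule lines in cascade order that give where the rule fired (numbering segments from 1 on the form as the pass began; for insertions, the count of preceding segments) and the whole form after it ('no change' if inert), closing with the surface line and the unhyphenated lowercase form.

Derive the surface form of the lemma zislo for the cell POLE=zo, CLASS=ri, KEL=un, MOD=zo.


underlying: zislo-e-is-e-o
1. s -> z, t -> d / V _ V: fires at position(s) 8: zisloeizeo
surface: zisloeizeo


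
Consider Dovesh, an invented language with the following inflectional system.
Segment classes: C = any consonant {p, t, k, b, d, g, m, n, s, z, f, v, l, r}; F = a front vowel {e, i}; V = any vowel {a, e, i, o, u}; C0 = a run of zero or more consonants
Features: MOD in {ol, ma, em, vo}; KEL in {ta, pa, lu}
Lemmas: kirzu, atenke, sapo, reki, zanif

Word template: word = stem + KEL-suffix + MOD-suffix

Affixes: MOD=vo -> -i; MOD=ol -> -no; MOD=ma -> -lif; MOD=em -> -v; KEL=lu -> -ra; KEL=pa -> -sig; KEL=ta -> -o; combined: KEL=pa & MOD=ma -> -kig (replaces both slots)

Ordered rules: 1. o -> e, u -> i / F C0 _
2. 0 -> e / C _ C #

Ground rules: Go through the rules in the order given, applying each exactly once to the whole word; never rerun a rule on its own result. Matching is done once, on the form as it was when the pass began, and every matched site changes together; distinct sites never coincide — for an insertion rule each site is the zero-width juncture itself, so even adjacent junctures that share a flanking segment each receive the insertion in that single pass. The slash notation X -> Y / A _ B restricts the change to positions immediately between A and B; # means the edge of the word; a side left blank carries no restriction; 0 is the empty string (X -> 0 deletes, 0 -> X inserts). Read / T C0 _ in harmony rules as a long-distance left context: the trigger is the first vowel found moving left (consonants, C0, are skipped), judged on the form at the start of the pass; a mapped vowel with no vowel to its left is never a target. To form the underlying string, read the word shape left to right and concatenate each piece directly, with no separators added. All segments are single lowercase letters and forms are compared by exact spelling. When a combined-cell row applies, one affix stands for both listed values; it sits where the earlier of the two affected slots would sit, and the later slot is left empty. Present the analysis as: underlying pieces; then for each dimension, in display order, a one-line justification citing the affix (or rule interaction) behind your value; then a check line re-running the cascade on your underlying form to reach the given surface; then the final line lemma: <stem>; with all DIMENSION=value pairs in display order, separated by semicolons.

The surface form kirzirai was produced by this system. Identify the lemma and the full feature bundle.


underlying: kirzu-ra-i
MOD=vo - signalled by the affix -i
KEL=lu - signalled by the affix -ra
check: kirzurai -> kirzirai -> kirzirai
lemma: kirzu; MOD=vo; KEL=lu


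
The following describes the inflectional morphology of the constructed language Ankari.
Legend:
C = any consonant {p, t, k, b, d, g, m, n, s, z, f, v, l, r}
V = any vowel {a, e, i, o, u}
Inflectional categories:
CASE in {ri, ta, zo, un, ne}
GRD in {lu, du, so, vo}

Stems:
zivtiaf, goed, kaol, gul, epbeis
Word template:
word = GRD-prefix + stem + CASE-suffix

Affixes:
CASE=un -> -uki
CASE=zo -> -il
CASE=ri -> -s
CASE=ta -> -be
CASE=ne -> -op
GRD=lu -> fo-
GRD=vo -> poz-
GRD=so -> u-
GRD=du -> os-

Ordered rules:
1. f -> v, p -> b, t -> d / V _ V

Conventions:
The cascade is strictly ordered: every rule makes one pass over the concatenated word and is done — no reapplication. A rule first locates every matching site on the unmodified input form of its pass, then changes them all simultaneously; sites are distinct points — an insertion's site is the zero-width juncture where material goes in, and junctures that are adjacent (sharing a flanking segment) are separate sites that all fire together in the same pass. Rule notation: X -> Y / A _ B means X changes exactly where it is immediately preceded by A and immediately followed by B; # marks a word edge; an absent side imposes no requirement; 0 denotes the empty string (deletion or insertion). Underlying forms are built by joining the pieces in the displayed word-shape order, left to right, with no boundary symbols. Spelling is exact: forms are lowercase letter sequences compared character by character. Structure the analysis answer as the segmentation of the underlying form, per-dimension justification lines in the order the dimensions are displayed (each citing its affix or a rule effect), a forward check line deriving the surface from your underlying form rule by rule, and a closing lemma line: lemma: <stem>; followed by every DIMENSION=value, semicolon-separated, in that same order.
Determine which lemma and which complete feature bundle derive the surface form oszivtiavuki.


underlying: os-zivtiaf-uki
CASE=un - signalled by the affix -uki
GRD=du - signalled by the affix os-
check: oszivtiafuki -> oszivtiavuki
lemma: zivtiaf; CASE=un; GRD=du


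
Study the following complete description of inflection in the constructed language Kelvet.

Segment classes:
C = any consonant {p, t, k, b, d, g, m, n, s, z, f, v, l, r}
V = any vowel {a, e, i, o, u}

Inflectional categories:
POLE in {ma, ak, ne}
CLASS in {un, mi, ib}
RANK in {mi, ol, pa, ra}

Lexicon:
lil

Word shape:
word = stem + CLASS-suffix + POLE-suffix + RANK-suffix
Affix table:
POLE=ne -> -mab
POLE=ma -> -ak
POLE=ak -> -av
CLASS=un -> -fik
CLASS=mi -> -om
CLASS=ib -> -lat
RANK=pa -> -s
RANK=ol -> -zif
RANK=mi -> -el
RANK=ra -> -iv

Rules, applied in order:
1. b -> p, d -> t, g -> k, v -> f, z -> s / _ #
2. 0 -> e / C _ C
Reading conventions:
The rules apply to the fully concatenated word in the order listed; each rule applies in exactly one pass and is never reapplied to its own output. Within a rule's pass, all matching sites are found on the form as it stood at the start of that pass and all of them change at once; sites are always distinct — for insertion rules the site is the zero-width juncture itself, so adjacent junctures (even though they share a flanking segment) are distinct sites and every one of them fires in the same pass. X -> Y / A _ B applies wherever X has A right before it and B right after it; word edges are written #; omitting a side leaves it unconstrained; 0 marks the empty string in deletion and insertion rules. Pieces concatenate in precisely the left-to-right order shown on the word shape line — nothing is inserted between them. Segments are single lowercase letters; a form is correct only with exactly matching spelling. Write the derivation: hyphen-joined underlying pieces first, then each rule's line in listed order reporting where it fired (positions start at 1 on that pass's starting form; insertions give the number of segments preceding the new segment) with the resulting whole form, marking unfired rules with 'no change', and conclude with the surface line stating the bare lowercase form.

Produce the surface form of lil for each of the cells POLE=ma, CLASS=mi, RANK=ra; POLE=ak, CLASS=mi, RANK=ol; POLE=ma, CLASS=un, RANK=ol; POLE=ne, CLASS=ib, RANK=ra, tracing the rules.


cell POLE=ma, CLASS=mi, RANK=ra:
underlying: lil-om-ak-iv
1. b -> p, d -> t, g -> k, v -> f, z -> s / _ #: fires at position(s) 9: lilomakif
2. 0 -> e / C _ C: no change
surface: lilomakif

cell POLE=ak, CLASS=mi, RANK=ol:
underlying: lil-om-av-zif
1. b -> p, d -> t, g -> k, v -> f, z -> s / _ #: no change
2. 0 -> e / C _ C: inserts after position(s) 7: lilomavezif
surface: lilomavezif

cell POLE=ma, CLASS=un, RANK=ol:
underlying: lil-fik-ak-zif
1. b -> p, d -> t, g -> k, v -> f, z -> s / _ #: no change
2. 0 -> e / C _ C: inserts after position(s) 3, 8: lilefikakezif
surface: lilefikakezif

cell POLE=ne, CLASS=ib, RANK=ra:
underlying: lil-lat-mab-iv
1. b -> p, d -> t, g -> k, v -> f, z -> s / _ #: fires at position(s) 11: lillatmabif
2. 0 -> e / C _ C: inserts after position(s) 3, 6: lilelatemabif
surface: lilelatemabif


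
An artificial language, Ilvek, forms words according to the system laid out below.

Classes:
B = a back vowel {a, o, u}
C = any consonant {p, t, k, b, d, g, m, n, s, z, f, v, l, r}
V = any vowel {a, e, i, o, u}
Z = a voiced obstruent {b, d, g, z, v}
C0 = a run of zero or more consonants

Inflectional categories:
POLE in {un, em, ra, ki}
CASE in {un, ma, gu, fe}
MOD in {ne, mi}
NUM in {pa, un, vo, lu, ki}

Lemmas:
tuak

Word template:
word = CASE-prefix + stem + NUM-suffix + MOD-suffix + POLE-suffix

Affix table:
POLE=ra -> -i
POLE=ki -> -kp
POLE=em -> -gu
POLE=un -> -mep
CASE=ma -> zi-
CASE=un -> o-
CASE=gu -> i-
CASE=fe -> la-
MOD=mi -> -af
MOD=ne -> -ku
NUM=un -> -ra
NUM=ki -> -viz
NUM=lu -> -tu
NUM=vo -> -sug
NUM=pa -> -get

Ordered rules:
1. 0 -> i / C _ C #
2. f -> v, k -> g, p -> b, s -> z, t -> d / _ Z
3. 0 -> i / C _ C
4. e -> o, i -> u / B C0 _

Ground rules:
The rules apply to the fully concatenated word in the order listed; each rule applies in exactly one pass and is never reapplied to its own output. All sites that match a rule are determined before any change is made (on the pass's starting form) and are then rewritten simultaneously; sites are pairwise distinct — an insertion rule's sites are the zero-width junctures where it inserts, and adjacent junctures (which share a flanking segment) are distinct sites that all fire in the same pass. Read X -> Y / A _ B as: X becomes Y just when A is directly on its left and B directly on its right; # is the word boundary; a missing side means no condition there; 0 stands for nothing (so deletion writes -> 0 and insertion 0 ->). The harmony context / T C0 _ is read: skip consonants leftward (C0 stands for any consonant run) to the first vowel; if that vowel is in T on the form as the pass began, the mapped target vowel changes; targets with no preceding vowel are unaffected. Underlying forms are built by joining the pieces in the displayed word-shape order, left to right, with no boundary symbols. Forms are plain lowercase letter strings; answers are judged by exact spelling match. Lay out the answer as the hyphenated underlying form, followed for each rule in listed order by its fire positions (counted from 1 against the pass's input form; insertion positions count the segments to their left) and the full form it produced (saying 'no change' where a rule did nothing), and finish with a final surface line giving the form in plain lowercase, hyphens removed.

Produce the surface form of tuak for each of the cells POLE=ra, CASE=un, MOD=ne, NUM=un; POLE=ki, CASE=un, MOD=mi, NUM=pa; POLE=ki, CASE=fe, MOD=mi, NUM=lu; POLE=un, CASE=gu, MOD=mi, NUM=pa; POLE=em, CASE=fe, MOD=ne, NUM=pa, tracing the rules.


cell POLE=ra, CASE=un, MOD=ne, NUM=un:
underlying: o-tuak-ra-ku-i
1. 0 -> i / C _ C #: no change
2. f -> v, k -> g, p -> b, s -> z, t -> d / _ Z: no change
3. 0 -> i / C _ C: inserts after position(s) 5: otuakirakui
4. e -> o, i -> u / B C0 _: fires at position(s) 6, 11: otuakurakuu
surface: otuakurakuu

cell POLE=ki, CASE=un, MOD=mi, NUM=pa:
underlying: o-tuak-get-af-kp
1. 0 -> i / C _ C #: inserts after position(s) 11: otuakgetafkip
2. f -> v, k -> g, p -> b, s -> z, t -> d / _ Z: fires at position(s) 5: otuaggetafkip
3. 0 -> i / C _ C: inserts after position(s) 5, 10: otuagigetafikip
4. e -> o, i -> u / B C0 _: fires at position(s) 6, 12: otuagugetafukip
surface: otuagugetafukip

cell POLE=ki, CASE=fe, MOD=mi, NUM=lu:
underlying: la-tuak-tu-af-kp
1. 0 -> i / C _ C #: inserts after position(s) 11: latuaktuafkip
2. f -> v, k -> g, p -> b, s -> z, t -> d / _ Z: no change
3. 0 -> i / C _ C: inserts after position(s) 6, 10: latuakituafikip
4. e -> o, i -> u / B C0 _: fires at position(s) 7, 12: latuakutuafukip
surface: latuakutuafukip

cell POLE=un, CASE=gu, MOD=mi, NUM=pa:
underlying: i-tuak-get-af-mep
1. 0 -> i / C _ C #: no change
2. f -> v, k -> g, p -> b, s -> z, t -> d / _ Z: fires at position(s) 5: ituaggetafmep
3. 0 -> i / C _ C: inserts after position(s) 5, 10: ituagigetafimep
4. e -> o, i -> u / B C0 _: fires at position(s) 6, 12: ituagugetafumep
surface: ituagugetafumep

cell POLE=em, CASE=fe, MOD=ne, NUM=pa:
underlying: la-tuak-get-ku-gu
1. 0 -> i / C _ C #: no change
2. f -> v, k -> g, p -> b, s -> z, t -> d / _ Z: fires at position(s) 6: latuaggetkugu
3. 0 -> i / C _ C: inserts after position(s) 6, 9: latuagigetikugu
4. e -> o, i -> u / B C0 _: fires at position(s) 7: latuagugetikugu
surface: latuagugetikugu


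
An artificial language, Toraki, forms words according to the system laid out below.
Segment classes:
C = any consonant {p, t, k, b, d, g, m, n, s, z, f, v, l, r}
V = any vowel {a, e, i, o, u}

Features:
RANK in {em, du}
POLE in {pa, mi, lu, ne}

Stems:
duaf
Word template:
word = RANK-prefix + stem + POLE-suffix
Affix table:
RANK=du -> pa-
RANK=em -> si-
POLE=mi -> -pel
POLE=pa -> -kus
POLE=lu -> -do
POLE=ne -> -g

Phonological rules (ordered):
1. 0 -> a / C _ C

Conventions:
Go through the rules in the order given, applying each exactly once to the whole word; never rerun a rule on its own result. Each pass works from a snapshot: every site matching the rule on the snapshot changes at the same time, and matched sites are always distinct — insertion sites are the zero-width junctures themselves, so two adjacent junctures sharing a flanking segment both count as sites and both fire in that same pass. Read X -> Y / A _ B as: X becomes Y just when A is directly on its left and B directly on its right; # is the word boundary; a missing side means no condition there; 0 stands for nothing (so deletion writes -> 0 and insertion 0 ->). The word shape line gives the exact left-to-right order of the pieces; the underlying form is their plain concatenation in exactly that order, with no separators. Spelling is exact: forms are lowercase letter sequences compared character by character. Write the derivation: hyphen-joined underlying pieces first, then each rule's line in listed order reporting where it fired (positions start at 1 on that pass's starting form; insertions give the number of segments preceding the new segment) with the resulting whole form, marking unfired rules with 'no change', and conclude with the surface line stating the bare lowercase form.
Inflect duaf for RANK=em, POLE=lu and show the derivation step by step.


underlying: si-duaf-do
1. 0 -> a / C _ C: inserts after position(s) 6: siduafado
surface: siduafado


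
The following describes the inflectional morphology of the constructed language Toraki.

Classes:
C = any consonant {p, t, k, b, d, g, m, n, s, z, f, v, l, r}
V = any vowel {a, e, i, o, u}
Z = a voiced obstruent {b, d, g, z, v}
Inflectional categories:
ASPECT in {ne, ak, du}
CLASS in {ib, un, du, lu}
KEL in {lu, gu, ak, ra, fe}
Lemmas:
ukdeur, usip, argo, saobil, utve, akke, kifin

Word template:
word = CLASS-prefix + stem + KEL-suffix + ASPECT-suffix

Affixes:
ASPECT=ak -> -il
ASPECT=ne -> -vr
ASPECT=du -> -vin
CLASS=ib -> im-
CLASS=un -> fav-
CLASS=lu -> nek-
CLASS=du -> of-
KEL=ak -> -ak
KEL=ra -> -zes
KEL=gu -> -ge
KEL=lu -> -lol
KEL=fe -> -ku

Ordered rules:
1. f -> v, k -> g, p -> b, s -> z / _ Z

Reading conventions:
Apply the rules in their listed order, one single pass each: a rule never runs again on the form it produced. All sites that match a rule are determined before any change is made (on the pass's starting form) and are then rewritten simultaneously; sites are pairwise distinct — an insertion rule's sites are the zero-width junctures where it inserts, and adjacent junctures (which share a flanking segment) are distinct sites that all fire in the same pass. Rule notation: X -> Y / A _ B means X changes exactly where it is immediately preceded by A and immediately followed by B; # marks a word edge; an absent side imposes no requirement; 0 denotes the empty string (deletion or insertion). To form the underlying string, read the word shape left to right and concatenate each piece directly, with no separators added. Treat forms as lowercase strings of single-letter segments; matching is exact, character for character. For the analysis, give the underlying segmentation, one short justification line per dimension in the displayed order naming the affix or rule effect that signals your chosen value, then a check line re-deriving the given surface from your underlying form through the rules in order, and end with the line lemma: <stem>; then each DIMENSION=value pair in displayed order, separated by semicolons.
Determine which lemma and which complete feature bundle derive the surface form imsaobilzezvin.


underlying: im-saobil-zes-vin
ASPECT=du - signalled by the affix -vin
CLASS=ib - signalled by the affix im-
KEL=ra - signalled by the affix -zes
check: imsaobilzesvin -> imsaobilzezvin
lemma: saobil; ASPECT=du; CLASS=ib; KEL=ra
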